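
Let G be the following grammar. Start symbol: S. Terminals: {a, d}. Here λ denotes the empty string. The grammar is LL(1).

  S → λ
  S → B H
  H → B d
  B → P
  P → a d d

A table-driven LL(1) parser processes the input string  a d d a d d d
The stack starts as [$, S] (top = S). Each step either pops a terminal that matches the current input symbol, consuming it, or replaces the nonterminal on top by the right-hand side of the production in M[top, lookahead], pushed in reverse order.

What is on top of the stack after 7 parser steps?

B

step 1: stack=$ S  input=a d d a d d d $  — expand S → B H
step 2: stack=$ H B  input=a d d a d d d $  — expand B → P
step 3: stack=$ H P  input=a d d a d d d $  — expand P → a d d
step 4: stack=$ H d d a  input=a d d a d d d $  — match a
step 5: stack=$ H d d  input=d d a d d d $  — match d
step 6: stack=$ H d  input=d a d d d $  — match d
step 7: stack=$ H  input=a d d d $  — expand H → B d
Stack after step 7: $ d B (top = B).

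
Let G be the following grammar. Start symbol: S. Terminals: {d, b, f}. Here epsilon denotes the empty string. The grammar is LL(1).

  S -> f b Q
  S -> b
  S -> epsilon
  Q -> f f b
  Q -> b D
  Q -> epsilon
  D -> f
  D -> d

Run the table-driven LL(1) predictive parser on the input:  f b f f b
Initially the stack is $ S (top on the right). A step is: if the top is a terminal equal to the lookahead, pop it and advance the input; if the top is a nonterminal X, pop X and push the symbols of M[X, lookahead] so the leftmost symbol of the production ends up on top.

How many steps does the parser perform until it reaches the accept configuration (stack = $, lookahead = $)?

7

     Stack    Input        Action
  1  $ S      f b f f b $  expand S -> f b Q
  2  $ Q b f  f b f f b $  match f
  3  $ Q b    b f f b $    match b
  4  $ Q      f f b $      expand Q -> f f b
  5  $ b f f  f f b $      match f
  6  $ b f    f b $        match f
  7  $ b      b $          match b
Accept reached after 7 steps.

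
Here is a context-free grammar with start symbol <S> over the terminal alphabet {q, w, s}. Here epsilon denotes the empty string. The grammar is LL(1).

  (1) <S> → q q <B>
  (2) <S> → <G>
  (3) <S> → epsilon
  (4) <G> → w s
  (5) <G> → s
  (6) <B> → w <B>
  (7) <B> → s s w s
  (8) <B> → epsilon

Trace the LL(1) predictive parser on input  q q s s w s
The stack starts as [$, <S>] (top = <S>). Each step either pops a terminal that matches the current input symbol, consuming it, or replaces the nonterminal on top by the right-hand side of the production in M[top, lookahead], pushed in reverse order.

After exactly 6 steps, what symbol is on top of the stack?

step 1: stack=$ <S>  input=q q s s w s $  — expand <S> → q q <B>
step 2: stack=$ <B> q q  input=q q s s w s $  — match q
step 3: stack=$ <B> q  input=q s s w s $  — match q
step 4: stack=$ <B>  input=s s w s $  — expand <B> → s s w s
step 5: stack=$ s w s s  input=s s w s $  — match s
step 6: stack=$ s w s  input=s w s $  — match s
Stack after step 6: $ s w (top = w).

w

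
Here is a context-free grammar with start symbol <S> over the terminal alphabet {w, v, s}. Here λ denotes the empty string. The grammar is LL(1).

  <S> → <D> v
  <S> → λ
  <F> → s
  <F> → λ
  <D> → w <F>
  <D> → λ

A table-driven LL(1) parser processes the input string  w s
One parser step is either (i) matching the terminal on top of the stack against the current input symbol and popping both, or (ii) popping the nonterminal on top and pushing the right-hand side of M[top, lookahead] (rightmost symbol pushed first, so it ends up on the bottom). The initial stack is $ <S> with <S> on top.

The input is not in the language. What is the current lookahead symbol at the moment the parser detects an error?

step 1: stack=$ <S>  input=w s $  — expand <S> → <D> v
step 2: stack=$ v <D>  input=w s $  — expand <D> → w <F>
step 3: stack=$ v <F> w  input=w s $  — match w
step 4: stack=$ v <F>  input=s $  — expand <F> → s
step 5: stack=$ v s  input=s $  — match s
step 6: stack=$ v  input=$  — error: top is terminal v but lookahead is $

$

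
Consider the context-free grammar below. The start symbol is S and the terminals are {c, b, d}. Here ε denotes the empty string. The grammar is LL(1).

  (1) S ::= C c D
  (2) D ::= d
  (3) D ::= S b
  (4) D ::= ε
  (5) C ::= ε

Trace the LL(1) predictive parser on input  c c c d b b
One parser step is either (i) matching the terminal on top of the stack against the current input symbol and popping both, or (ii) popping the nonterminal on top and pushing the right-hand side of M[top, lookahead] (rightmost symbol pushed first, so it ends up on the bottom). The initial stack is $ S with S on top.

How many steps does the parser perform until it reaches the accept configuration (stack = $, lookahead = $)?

15

step 1: stack=$ S  input=c c c d b b $  — expand S ::= C c D
step 2: stack=$ D c C  input=c c c d b b $  — expand C ::= ε
step 3: stack=$ D c  input=c c c d b b $  — match c
step 4: stack=$ D  input=c c d b b $  — expand D ::= S b
step 5: stack=$ b S  input=c c d b b $  — expand S ::= C c D
step 6: stack=$ b D c C  input=c c d b b $  — expand C ::= ε
step 7: stack=$ b D c  input=c c d b b $  — match c
step 8: stack=$ b D  input=c d b b $  — expand D ::= S b
step 9: stack=$ b b S  input=c d b b $  — expand S ::= C c D
step 10: stack=$ b b D c C  input=c d b b $  — expand C ::= ε
step 11: stack=$ b b D c  input=c d b b $  — match c
step 12: stack=$ b b D  input=d b b $  — expand D ::= d
step 13: stack=$ b b d  input=d b b $  — match d
step 14: stack=$ b b  input=b b $  — match b
step 15: stack=$ b  input=b $  — match b
Accept reached after 15 steps.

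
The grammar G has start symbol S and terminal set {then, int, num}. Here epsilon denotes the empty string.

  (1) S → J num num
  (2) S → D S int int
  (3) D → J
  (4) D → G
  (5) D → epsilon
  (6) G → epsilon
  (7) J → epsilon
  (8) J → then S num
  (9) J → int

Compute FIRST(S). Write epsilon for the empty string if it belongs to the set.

FIRST(G): from G→epsilon we get {epsilon}. So FIRST(G) = {epsilon}.
FIRST(J): from J→epsilon we get {epsilon}; from J→then S num we get {then}; from J→int we get {int}. So FIRST(J) = {epsilon, int, then}.
FIRST(D): from D→J we get {epsilon, int, then}; from D→G we get {epsilon}; from D→epsilon we get {epsilon}. So FIRST(D) = {epsilon, int, then}.
FIRST(S): from S→J num num we get {int, num, then}; from S→D S int int we get {int, num, then}. So FIRST(S) = {int, num, then}.

{int, num, then}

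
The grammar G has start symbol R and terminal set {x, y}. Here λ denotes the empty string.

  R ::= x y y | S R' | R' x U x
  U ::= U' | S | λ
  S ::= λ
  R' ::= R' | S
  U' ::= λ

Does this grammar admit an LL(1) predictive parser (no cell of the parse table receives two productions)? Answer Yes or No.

No

FIRST(R) = {λ, x}
FIRST(U) = {λ}
FIRST(S) = {λ}
FIRST(R') = {λ}
FIRST(U') = {λ}
FOLLOW(R) = {$}
FOLLOW(U) = {x}
FOLLOW(S) = {$, x}
FOLLOW(R') = {$, x}
FOLLOW(U') = {x}
Cell M[R, x] receives both R ::= x y y and R ::= R' x U x — the grammar is not LL(1).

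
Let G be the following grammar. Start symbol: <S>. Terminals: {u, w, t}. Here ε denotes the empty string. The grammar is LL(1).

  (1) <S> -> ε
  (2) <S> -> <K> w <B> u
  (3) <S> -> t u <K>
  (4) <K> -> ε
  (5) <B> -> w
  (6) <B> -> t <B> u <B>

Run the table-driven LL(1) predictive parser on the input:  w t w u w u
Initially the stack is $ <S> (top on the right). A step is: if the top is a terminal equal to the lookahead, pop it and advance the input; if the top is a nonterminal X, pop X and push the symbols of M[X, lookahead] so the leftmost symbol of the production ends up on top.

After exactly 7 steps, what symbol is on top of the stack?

u

     Stack            Input          Action
  1  $ <S>            w t w u w u $  expand <S> -> <K> w <B> u
  2  $ u <B> w <K>    w t w u w u $  expand <K> -> ε
  3  $ u <B> w        w t w u w u $  match w
  4  $ u <B>          t w u w u $    expand <B> -> t <B> u <B>
  5  $ u <B> u <B> t  t w u w u $    match t
  6  $ u <B> u <B>    w u w u $      expand <B> -> w
  7  $ u <B> u w      w u w u $      match w
Stack after step 7: $ u <B> u (top = u).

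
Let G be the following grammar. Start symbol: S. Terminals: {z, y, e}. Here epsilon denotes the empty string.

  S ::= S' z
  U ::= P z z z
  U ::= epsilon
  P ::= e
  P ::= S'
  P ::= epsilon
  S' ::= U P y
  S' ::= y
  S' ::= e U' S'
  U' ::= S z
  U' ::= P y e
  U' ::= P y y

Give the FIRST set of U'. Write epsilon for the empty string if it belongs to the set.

{e, y, z}

FIRST(S): from S::=S' z we get {e, y, z}. So FIRST(S) = {e, y, z}.
FIRST(U): from U::=P z z z we get {e, y, z}; from U::=epsilon we get {epsilon}. So FIRST(U) = {epsilon, e, y, z}.
FIRST(P): from P::=e we get {e}; from P::=S' we get {e, y, z}; from P::=epsilon we get {epsilon}. So FIRST(P) = {epsilon, e, y, z}.
FIRST(S'): from S'::=U P y we get {e, y, z}; from S'::=y we get {y}; from S'::=e U' S' we get {e}. So FIRST(S') = {e, y, z}.
FIRST(U'): from U'::=S z we get {e, y, z}; from U'::=P y e we get {e, y, z}; from U'::=P y y we get {e, y, z}. So FIRST(U') = {e, y, z}.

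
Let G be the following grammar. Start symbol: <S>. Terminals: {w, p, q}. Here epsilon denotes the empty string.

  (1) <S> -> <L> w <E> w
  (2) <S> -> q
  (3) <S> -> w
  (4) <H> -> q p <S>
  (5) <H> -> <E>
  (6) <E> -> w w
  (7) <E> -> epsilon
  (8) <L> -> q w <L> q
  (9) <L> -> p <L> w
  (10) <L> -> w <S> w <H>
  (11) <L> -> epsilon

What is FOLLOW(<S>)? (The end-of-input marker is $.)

FIRST(<E>): from <E>->w w we get {w}; from <E>->epsilon we get {epsilon}. So FIRST(<E>) = {epsilon, w}.
FIRST(<L>): from <L>->q w <L> q we get {q}; from <L>->p <L> w we get {p}; from <L>->w <S> w <H> we get {w}; from <L>->epsilon we get {epsilon}. So FIRST(<L>) = {epsilon, p, q, w}.
FIRST(<S>): from <S>-><L> w <E> w we get {p, q, w}; from <S>->q we get {q}; from <S>->w we get {w}. So FIRST(<S>) = {p, q, w}.
FIRST(<H>): from <H>->q p <S> we get {q}; from <H>-><E> we get {epsilon, w}. So FIRST(<H>) = {epsilon, q, w}.
FOLLOW(<S>) includes $ since <S> is the start symbol.
FOLLOW(<L>): in <S>-><L> w <E> w, <L> is followed by w <E> w with FIRST {w}; in <L>->q w <L> q, <L> is followed by q with FIRST {q}; in <L>->p <L> w, <L> is followed by w with FIRST {w}. Thus FOLLOW(<L>) = {q, w}.
FOLLOW(<H>): in <L>->w <S> w <H>, the suffix after <H> is empty, so FOLLOW(<H>) ⊇ FOLLOW(<L>) = {q, w}. Thus FOLLOW(<H>) = {q, w}.
FOLLOW(<S>): in <H>->q p <S>, the suffix after <S> is empty, so FOLLOW(<S>) ⊇ FOLLOW(<H>) = {q, w}; in <L>->w <S> w <H>, <S> is followed by w <H> with FIRST {w}. Thus FOLLOW(<S>) = {$, q, w}.
FOLLOW(<E>): in <S>-><L> w <E> w, <E> is followed by w with FIRST {w}; in <H>-><E>, the suffix after <E> is empty, so FOLLOW(<E>) ⊇ FOLLOW(<H>) = {q, w}. Thus FOLLOW(<E>) = {q, w}.

{$, q, w}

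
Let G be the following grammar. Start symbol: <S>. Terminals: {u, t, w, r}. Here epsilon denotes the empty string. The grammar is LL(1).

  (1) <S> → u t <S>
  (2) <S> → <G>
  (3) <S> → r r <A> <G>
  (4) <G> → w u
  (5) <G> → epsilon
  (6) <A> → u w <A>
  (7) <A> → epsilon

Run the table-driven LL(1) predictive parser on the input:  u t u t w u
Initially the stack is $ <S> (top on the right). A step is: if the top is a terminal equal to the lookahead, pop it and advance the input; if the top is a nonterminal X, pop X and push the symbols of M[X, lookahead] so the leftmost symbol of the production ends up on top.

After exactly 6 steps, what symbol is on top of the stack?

<S>

     Stack      Input          Action
  1  $ <S>      u t u t w u $  expand <S> → u t <S>
  2  $ <S> t u  u t u t w u $  match u
  3  $ <S> t    t u t w u $    match t
  4  $ <S>      u t w u $      expand <S> → u t <S>
  5  $ <S> t u  u t w u $      match u
  6  $ <S> t    t w u $        match t
Stack after step 6: $ <S> (top = <S>).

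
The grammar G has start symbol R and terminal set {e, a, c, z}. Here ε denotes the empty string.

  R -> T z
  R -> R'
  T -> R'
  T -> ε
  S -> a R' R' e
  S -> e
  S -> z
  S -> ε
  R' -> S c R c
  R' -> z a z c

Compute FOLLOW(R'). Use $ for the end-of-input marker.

{$, a, c, e, z}

FIRST(S): from S->a R' R' e we get {a}; from S->e we get {e}; from S->z we get {z}; from S->ε we get {ε}. So FIRST(S) = {ε, a, e, z}.
FIRST(R'): from R'->S c R c we get {a, c, e, z}; from R'->z a z c we get {z}. So FIRST(R') = {a, c, e, z}.
FIRST(T): from T->R' we get {a, c, e, z}; from T->ε we get {ε}. So FIRST(T) = {ε, a, c, e, z}.
FIRST(R): from R->T z we get {a, c, e, z}; from R->R' we get {a, c, e, z}. So FIRST(R) = {a, c, e, z}.
FOLLOW(R) includes $ since R is the start symbol.
FOLLOW(R): in R'->S c R c, R is followed by c with FIRST {c}. Thus FOLLOW(R) = {$, c}.
FOLLOW(T): in R->T z, T is followed by z with FIRST {z}. Thus FOLLOW(T) = {z}.
FOLLOW(S): in R'->S c R c, S is followed by c R c with FIRST {c}. Thus FOLLOW(S) = {c}.
FOLLOW(R'): in R->R', the suffix after R' is empty, so FOLLOW(R') ⊇ FOLLOW(R) = {$, c}; in T->R', the suffix after R' is empty, so FOLLOW(R') ⊇ FOLLOW(T) = {z}; in S->a R' R' e (occurrence 1), R' is followed by R' e with FIRST {a, c, e, z}; in S->a R' R' e (occurrence 2), R' is followed by e with FIRST {e}. Thus FOLLOW(R') = {$, a, c, e, z}.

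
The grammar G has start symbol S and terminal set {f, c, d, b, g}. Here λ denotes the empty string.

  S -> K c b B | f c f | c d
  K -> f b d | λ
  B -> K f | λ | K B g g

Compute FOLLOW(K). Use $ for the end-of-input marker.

{c, f, g}

FIRST(K) = {λ, f}
FIRST(S) = {c, f}  (via K c b B)
FIRST(B) = {λ, f, g}  (via K f, K B g g)
FOLLOW(S) includes $ since S is the start symbol.
FOLLOW(S): S appears on no right-hand side. Thus FOLLOW(S) = {$}.
FOLLOW(K): in S->K c b B, K is followed by c b B with FIRST {c}; in B->K f, K is followed by f with FIRST {f}; in B->K B g g, K is followed by B g g with FIRST {f, g}. Thus FOLLOW(K) = {c, f, g}.
FOLLOW(B): in S->K c b B, the suffix after B is empty, so FOLLOW(B) ⊇ FOLLOW(S) = {$}; in B->K B g g, B is followed by g g with FIRST {g}. Thus FOLLOW(B) = {$, g}.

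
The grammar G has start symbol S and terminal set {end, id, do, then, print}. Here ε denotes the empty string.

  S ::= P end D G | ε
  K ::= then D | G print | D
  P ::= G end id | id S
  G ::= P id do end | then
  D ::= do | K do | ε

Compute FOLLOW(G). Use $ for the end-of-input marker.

FIRST(S) = {ε, id, then}  (via P end D G)
FIRST(K) = {ε, do, id, then}  (via G print, D)
FIRST(D) = {ε, do, id, then}  (via K do)
FIRST(P) = {id, then}  (via G end id)
FIRST(G) = {id, then}  (via P id do end)
FOLLOW(S) includes $ since S is the start symbol.
FOLLOW(K): in D::=K do, K is followed by do with FIRST {do}. Thus FOLLOW(K) = {do}.
FOLLOW(P): in S::=P end D G, P is followed by end D G with FIRST {end}; in G::=P id do end, P is followed by id do end with FIRST {id}. Thus FOLLOW(P) = {end, id}.
FOLLOW(S): in P::=id S, the suffix after S is empty, so FOLLOW(S) ⊇ FOLLOW(P) = {end, id}. Thus FOLLOW(S) = {$, end, id}.
FOLLOW(G): in S::=P end D G, the suffix after G is empty, so FOLLOW(G) ⊇ FOLLOW(S) = {$, end, id}; in K::=G print, G is followed by print with FIRST {print}; in P::=G end id, G is followed by end id with FIRST {end}. Thus FOLLOW(G) = {$, end, id, print}.
FOLLOW(D): in S::=P end D G, D is followed by G with FIRST {id, then}; in K::=then D, the suffix after D is empty, so FOLLOW(D) ⊇ FOLLOW(K) = {do}; in K::=D, the suffix after D is empty, so FOLLOW(D) ⊇ FOLLOW(K) = {do}. Thus FOLLOW(D) = {do, id, then}.

{$, end, id, print}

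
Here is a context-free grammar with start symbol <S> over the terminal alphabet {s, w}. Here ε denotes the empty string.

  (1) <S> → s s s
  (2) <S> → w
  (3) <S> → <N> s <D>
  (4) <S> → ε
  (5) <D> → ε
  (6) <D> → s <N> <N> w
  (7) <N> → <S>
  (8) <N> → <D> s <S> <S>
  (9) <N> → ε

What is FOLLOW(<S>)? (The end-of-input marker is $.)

FIRST(<D>) = {ε, s}
FIRST(<S>) = {ε, s, w}  (via <N> s <D>)
FIRST(<N>) = {ε, s, w}  (via <S>, <D> s <S> <S>)
FOLLOW(<S>) includes $ since <S> is the start symbol.
FOLLOW(<N>): in <S>→<N> s <D>, <N> is followed by s <D> with FIRST {s}; in <D>→s <N> <N> w (occurrence 1), <N> is followed by <N> w with FIRST {s, w}; in <D>→s <N> <N> w (occurrence 2), <N> is followed by w with FIRST {w}. Thus FOLLOW(<N>) = {s, w}.
FOLLOW(<S>): in <N>→<S>, the suffix after <S> is empty, so FOLLOW(<S>) ⊇ FOLLOW(<N>) = {s, w}; in <N>→<D> s <S> <S> (occurrence 1), <S> is followed by <S> with FIRST {ε, s, w}; in <N>→<D> s <S> <S> (occurrence 1), the suffix after <S> is nullable, so FOLLOW(<S>) ⊇ FOLLOW(<N>) = {s, w}; in <N>→<D> s <S> <S> (occurrence 2), the suffix after <S> is empty, so FOLLOW(<S>) ⊇ FOLLOW(<N>) = {s, w}. Thus FOLLOW(<S>) = {$, s, w}.
FOLLOW(<D>): in <S>→<N> s <D>, the suffix after <D> is empty, so FOLLOW(<D>) ⊇ FOLLOW(<S>) = {$, s, w}; in <N>→<D> s <S> <S>, <D> is followed by s <S> <S> with FIRST {s}. Thus FOLLOW(<D>) = {$, s, w}.

{$, s, w}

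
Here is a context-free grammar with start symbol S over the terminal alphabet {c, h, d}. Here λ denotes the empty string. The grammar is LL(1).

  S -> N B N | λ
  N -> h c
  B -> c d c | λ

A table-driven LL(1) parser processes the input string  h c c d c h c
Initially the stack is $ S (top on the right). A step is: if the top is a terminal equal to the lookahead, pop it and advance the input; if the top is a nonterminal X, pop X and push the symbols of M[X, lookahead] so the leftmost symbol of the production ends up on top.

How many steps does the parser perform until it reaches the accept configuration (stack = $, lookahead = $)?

11

step 1: stack=$ S  input=h c c d c h c $  — expand S -> N B N
step 2: stack=$ N B N  input=h c c d c h c $  — expand N -> h c
step 3: stack=$ N B c h  input=h c c d c h c $  — match h
step 4: stack=$ N B c  input=c c d c h c $  — match c
step 5: stack=$ N B  input=c d c h c $  — expand B -> c d c
step 6: stack=$ N c d c  input=c d c h c $  — match c
step 7: stack=$ N c d  input=d c h c $  — match d
step 8: stack=$ N c  input=c h c $  — match c
step 9: stack=$ N  input=h c $  — expand N -> h c
step 10: stack=$ c h  input=h c $  — match h
step 11: stack=$ c  input=c $  — match c
Accept reached after 11 steps.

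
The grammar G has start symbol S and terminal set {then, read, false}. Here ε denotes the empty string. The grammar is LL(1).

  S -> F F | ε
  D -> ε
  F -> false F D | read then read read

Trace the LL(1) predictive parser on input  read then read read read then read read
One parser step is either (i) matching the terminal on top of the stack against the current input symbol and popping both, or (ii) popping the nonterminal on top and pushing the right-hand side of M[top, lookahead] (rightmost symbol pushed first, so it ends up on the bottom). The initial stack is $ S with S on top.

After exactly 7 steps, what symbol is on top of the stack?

read

     Stack                    Input                                      Action
  1  $ S                      read then read read read then read read $  expand S -> F F
  2  $ F F                    read then read read read then read read $  expand F -> read then read read
  3  $ F read read then read  read then read read read then read read $  match read
  4  $ F read read then       then read read read then read read $       match then
  5  $ F read read            read read read then read read $            match read
  6  $ F read                 read read then read read $                 match read
  7  $ F                      read then read read $                      expand F -> read then read read
Stack after step 7: $ read read then read (top = read).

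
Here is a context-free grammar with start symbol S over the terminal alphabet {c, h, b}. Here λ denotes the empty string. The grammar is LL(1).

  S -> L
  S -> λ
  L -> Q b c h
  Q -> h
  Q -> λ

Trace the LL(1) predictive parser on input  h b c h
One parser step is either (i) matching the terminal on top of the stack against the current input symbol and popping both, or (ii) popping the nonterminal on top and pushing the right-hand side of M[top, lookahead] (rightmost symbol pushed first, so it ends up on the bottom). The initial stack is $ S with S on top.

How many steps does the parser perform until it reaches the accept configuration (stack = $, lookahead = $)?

     Stack      Input      Action
  1  $ S        h b c h $  expand S -> L
  2  $ L        h b c h $  expand L -> Q b c h
  3  $ h c b Q  h b c h $  expand Q -> h
  4  $ h c b h  h b c h $  match h
  5  $ h c b    b c h $    match b
  6  $ h c      c h $      match c
  7  $ h        h $        match h
Accept reached after 7 steps.

7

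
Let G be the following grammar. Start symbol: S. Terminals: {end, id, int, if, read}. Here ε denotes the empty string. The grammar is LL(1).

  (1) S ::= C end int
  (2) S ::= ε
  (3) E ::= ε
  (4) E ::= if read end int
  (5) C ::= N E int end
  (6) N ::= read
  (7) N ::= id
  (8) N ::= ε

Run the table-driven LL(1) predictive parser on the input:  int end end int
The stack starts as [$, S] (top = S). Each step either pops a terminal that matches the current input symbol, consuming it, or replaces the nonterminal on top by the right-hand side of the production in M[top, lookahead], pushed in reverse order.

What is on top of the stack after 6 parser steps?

step 1: stack=$ S  input=int end end int $  — expand S ::= C end int
step 2: stack=$ int end C  input=int end end int $  — expand C ::= N E int end
step 3: stack=$ int end end int E N  input=int end end int $  — expand N ::= ε
step 4: stack=$ int end end int E  input=int end end int $  — expand E ::= ε
step 5: stack=$ int end end int  input=int end end int $  — match int
step 6: stack=$ int end end  input=end end int $  — match end
Stack after step 6: $ int end (top = end).

end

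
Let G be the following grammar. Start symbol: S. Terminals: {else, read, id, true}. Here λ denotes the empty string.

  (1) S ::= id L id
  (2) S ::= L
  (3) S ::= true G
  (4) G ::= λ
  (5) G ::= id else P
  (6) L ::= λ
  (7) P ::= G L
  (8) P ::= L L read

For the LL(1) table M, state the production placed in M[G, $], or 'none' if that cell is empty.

FIRST(G): from G::=λ we get {λ}; from G::=id else P we get {id}. So FIRST(G) = {λ, id}.
FIRST(L): from L::=λ we get {λ}. So FIRST(L) = {λ}.
FIRST(S): from S::=id L id we get {id}; from S::=L we get {λ}; from S::=true G we get {true}. So FIRST(S) = {λ, id, true}.
FIRST(P): from P::=G L we get {λ, id}; from P::=L L read we get {read}. So FIRST(P) = {λ, id, read}.
FOLLOW(S) includes $ since S is the start symbol.
FOLLOW(S): S appears on no right-hand side. Thus FOLLOW(S) = {$}.
FOLLOW(G): in S::=true G, the suffix after G is empty, so FOLLOW(G) ⊇ FOLLOW(S) = {$}; in P::=G L, G is followed by L with FIRST {λ}; in P::=G L, the suffix after G is nullable, so FOLLOW(G) ⊇ FOLLOW(P) = {$}. Thus FOLLOW(G) = {$}.
FOLLOW(P): in G::=id else P, the suffix after P is empty, so FOLLOW(P) ⊇ FOLLOW(G) = {$}. Thus FOLLOW(P) = {$}.
For G ::= λ: FIRST(λ) = {λ}, so it goes in M[G, t] for t ∈ {}; since λ ∈ FIRST, also for every t ∈ FOLLOW(G) = {$}.
For G ::= id else P: FIRST(id else P) = {id}, so it goes in M[G, t] for t ∈ {id}.

G ::= λ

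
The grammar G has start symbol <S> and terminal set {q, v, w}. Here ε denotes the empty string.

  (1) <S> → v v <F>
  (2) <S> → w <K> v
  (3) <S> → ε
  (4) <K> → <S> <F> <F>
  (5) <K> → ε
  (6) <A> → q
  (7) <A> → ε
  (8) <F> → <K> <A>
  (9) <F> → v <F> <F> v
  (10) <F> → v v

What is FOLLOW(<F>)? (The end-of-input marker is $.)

FIRST(<S>) = {ε, v, w}
FIRST(<A>) = {ε, q}
FIRST(<K>) = {ε, q, v, w}  (via <S> <F> <F>)
FIRST(<F>) = {ε, q, v, w}  (via <K> <A>)
FOLLOW(<S>) includes $ since <S> is the start symbol.
FOLLOW(<S>): in <K>→<S> <F> <F>, <S> is followed by <F> <F> with FIRST {ε, q, v, w}; in <K>→<S> <F> <F>, the suffix after <S> is nullable, so FOLLOW(<S>) ⊇ FOLLOW(<K>) = {$, q, v, w}. Thus FOLLOW(<S>) = {$, q, v, w}.
FOLLOW(<K>): in <S>→w <K> v, <K> is followed by v with FIRST {v}; in <F>→<K> <A>, <K> is followed by <A> with FIRST {ε, q}; in <F>→<K> <A>, the suffix after <K> is nullable, so FOLLOW(<K>) ⊇ FOLLOW(<F>) = {$, q, v, w}. Thus FOLLOW(<K>) = {$, q, v, w}.
FOLLOW(<F>): in <S>→v v <F>, the suffix after <F> is empty, so FOLLOW(<F>) ⊇ FOLLOW(<S>) = {$, q, v, w}; in <K>→<S> <F> <F> (occurrence 1), <F> is followed by <F> with FIRST {ε, q, v, w}; in <K>→<S> <F> <F> (occurrence 1), the suffix after <F> is nullable, so FOLLOW(<F>) ⊇ FOLLOW(<K>) = {$, q, v, w}; in <K>→<S> <F> <F> (occurrence 2), the suffix after <F> is empty, so FOLLOW(<F>) ⊇ FOLLOW(<K>) = {$, q, v, w}; in <F>→v <F> <F> v (occurrence 1), <F> is followed by <F> v with FIRST {q, v, w}; in <F>→v <F> <F> v (occurrence 2), <F> is followed by v with FIRST {v}. Thus FOLLOW(<F>) = {$, q, v, w}.
FOLLOW(<A>): in <F>→<K> <A>, the suffix after <A> is empty, so FOLLOW(<A>) ⊇ FOLLOW(<F>) = {$, q, v, w}. Thus FOLLOW(<A>) = {$, q, v, w}.

{$, q, v, w}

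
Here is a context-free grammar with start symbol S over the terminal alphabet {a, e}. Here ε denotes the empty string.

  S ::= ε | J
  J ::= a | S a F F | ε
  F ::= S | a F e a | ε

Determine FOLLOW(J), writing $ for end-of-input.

FIRST(S): from S::=ε we get {ε}; from S::=J we get {ε, a}. So FIRST(S) = {ε, a}.
FIRST(J): from J::=a we get {a}; from J::=S a F F we get {a}; from J::=ε we get {ε}. So FIRST(J) = {ε, a}.
FIRST(F): from F::=S we get {ε, a}; from F::=a F e a we get {a}; from F::=ε we get {ε}. So FIRST(F) = {ε, a}.
FOLLOW(S) includes $ since S is the start symbol.
FOLLOW(S): in J::=S a F F, S is followed by a F F with FIRST {a}; in F::=S, the suffix after S is empty, so FOLLOW(S) ⊇ FOLLOW(F) = {$, a, e}. Thus FOLLOW(S) = {$, a, e}.
FOLLOW(J): in S::=J, the suffix after J is empty, so FOLLOW(J) ⊇ FOLLOW(S) = {$, a, e}. Thus FOLLOW(J) = {$, a, e}.
FOLLOW(F): in J::=S a F F (occurrence 1), F is followed by F with FIRST {ε, a}; in J::=S a F F (occurrence 1), the suffix after F is nullable, so FOLLOW(F) ⊇ FOLLOW(J) = {$, a, e}; in J::=S a F F (occurrence 2), the suffix after F is empty, so FOLLOW(F) ⊇ FOLLOW(J) = {$, a, e}; in F::=a F e a, F is followed by e a with FIRST {e}. Thus FOLLOW(F) = {$, a, e}.

{$, a, e}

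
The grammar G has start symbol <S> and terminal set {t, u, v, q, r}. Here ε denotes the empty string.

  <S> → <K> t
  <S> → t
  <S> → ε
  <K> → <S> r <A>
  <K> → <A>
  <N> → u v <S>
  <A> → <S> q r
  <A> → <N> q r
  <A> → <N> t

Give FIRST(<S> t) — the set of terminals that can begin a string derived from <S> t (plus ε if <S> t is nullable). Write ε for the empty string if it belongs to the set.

FIRST(<N>): from <N>→u v <S> we get {u}. So FIRST(<N>) = {u}.
FIRST(<S>): from <S>→<K> t we get {q, r, t, u}; from <S>→t we get {t}; from <S>→ε we get {ε}. So FIRST(<S>) = {ε, q, r, t, u}.
FIRST(<A>): from <A>→<S> q r we get {q, r, t, u}; from <A>→<N> q r we get {u}; from <A>→<N> t we get {u}. So FIRST(<A>) = {q, r, t, u}.
FIRST(<K>): from <K>→<S> r <A> we get {q, r, t, u}; from <K>→<A> we get {q, r, t, u}. So FIRST(<K>) = {q, r, t, u}.
FIRST(<S> t): take FIRST of each symbol in turn, carrying on past any symbol whose FIRST contains ε; result {q, r, t, u}.

{q, r, t, u}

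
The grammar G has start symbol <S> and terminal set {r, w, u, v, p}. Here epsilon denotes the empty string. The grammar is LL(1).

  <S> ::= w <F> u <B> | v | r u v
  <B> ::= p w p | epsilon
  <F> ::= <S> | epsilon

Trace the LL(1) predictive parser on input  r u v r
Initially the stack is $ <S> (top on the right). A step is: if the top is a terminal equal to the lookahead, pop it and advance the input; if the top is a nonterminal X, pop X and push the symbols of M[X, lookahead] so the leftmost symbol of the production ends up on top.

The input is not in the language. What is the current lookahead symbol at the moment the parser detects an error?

step 1: stack=$ <S>  input=r u v r $  — expand <S> ::= r u v
step 2: stack=$ v u r  input=r u v r $  — match r
step 3: stack=$ v u  input=u v r $  — match u
step 4: stack=$ v  input=v r $  — match v
step 5: stack=$  input=r $  — error: stack empty but input remains

r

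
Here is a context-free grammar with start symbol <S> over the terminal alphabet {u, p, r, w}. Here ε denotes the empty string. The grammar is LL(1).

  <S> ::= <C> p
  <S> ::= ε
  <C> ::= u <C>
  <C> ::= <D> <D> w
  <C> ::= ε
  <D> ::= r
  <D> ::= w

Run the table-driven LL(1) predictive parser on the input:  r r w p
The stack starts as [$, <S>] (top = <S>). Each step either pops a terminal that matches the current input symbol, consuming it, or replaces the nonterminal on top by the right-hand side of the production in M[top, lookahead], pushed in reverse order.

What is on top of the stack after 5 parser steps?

     Stack          Input      Action
  1  $ <S>          r r w p $  expand <S> ::= <C> p
  2  $ p <C>        r r w p $  expand <C> ::= <D> <D> w
  3  $ p w <D> <D>  r r w p $  expand <D> ::= r
  4  $ p w <D> r    r r w p $  match r
  5  $ p w <D>      r w p $    expand <D> ::= r
Stack after step 5: $ p w r (top = r).

r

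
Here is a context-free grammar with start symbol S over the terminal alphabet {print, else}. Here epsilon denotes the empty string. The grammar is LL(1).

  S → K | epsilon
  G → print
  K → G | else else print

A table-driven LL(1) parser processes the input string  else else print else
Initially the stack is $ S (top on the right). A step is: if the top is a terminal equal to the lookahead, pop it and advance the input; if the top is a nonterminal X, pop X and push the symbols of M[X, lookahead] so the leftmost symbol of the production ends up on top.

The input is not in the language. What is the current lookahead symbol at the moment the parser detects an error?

step 1: stack=$ S  input=else else print else $  — expand S → K
step 2: stack=$ K  input=else else print else $  — expand K → else else print
step 3: stack=$ print else else  input=else else print else $  — match else
step 4: stack=$ print else  input=else print else $  — match else
step 5: stack=$ print  input=print else $  — match print
step 6: stack=$  input=else $  — error: stack empty but input remains

else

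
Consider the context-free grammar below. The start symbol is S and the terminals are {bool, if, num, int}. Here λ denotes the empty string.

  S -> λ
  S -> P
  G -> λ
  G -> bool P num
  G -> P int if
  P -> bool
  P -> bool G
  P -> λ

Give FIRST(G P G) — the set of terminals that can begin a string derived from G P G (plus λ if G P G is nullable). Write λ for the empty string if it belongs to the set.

FIRST(P) = {λ, bool}
FIRST(S) = {λ, bool}  (via P)
FIRST(G) = {λ, bool, int}  (via P int if)
FIRST(G P G): take FIRST of each symbol in turn, carrying on past any symbol whose FIRST contains λ; result {λ, bool, int}.

{λ, bool, int}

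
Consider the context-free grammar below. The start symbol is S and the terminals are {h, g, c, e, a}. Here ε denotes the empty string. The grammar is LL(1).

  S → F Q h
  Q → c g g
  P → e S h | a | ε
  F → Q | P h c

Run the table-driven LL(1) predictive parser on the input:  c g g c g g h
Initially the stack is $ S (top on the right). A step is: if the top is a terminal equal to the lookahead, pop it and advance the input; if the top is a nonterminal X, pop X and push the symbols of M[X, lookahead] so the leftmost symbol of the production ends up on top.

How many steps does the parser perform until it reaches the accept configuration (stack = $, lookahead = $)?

step 1: stack=$ S  input=c g g c g g h $  — expand S → F Q h
step 2: stack=$ h Q F  input=c g g c g g h $  — expand F → Q
step 3: stack=$ h Q Q  input=c g g c g g h $  — expand Q → c g g
step 4: stack=$ h Q g g c  input=c g g c g g h $  — match c
step 5: stack=$ h Q g g  input=g g c g g h $  — match g
step 6: stack=$ h Q g  input=g c g g h $  — match g
step 7: stack=$ h Q  input=c g g h $  — expand Q → c g g
step 8: stack=$ h g g c  input=c g g h $  — match c
step 9: stack=$ h g g  input=g g h $  — match g
step 10: stack=$ h g  input=g h $  — match g
step 11: stack=$ h  input=h $  — match h
Accept reached after 11 steps.

11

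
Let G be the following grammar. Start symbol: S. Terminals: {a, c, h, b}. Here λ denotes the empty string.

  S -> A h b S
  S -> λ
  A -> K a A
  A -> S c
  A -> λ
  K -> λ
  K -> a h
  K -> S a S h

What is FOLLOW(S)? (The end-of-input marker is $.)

{$, a, c, h}

FIRST(S): from S->A h b S we get {a, c, h}; from S->λ we get {λ}. So FIRST(S) = {λ, a, c, h}.
FIRST(K): from K->λ we get {λ}; from K->a h we get {a}; from K->S a S h we get {a, c, h}. So FIRST(K) = {λ, a, c, h}.
FIRST(A): from A->K a A we get {a, c, h}; from A->S c we get {a, c, h}; from A->λ we get {λ}. So FIRST(A) = {λ, a, c, h}.
FOLLOW(S) includes $ since S is the start symbol.
FOLLOW(S): in S->A h b S, the suffix after S is empty (adds nothing new); in A->S c, S is followed by c with FIRST {c}; in K->S a S h (occurrence 1), S is followed by a S h with FIRST {a}; in K->S a S h (occurrence 2), S is followed by h with FIRST {h}. Thus FOLLOW(S) = {$, a, c, h}.
FOLLOW(A): in S->A h b S, A is followed by h b S with FIRST {h}; in A->K a A, the suffix after A is empty (adds nothing new). Thus FOLLOW(A) = {h}.
FOLLOW(K): in A->K a A, K is followed by a A with FIRST {a}. Thus FOLLOW(K) = {a}.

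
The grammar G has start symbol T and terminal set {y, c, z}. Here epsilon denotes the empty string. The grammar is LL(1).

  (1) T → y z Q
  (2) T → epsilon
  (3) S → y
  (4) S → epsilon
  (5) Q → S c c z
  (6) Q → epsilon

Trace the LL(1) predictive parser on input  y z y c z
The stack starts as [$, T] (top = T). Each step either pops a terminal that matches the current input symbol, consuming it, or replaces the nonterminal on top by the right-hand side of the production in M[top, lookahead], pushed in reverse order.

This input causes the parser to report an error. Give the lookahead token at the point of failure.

step 1: stack=$ T  input=y z y c z $  — expand T → y z Q
step 2: stack=$ Q z y  input=y z y c z $  — match y
step 3: stack=$ Q z  input=z y c z $  — match z
step 4: stack=$ Q  input=y c z $  — expand Q → S c c z
step 5: stack=$ z c c S  input=y c z $  — expand S → y
step 6: stack=$ z c c y  input=y c z $  — match y
step 7: stack=$ z c c  input=c z $  — match c
step 8: stack=$ z c  input=z $  — error: top is terminal c but lookahead is z

z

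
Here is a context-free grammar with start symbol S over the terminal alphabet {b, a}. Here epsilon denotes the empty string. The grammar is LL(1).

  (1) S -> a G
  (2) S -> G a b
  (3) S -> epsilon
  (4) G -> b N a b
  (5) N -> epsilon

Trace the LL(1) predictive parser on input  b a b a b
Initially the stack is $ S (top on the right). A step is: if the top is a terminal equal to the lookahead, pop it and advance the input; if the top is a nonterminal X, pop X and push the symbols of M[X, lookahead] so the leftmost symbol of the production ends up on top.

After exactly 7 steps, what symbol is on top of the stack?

b

     Stack          Input        Action
  1  $ S            b a b a b $  expand S -> G a b
  2  $ b a G        b a b a b $  expand G -> b N a b
  3  $ b a b a N b  b a b a b $  match b
  4  $ b a b a N    a b a b $    expand N -> epsilon
  5  $ b a b a      a b a b $    match a
  6  $ b a b        b a b $      match b
  7  $ b a          a b $        match a
Stack after step 7: $ b (top = b).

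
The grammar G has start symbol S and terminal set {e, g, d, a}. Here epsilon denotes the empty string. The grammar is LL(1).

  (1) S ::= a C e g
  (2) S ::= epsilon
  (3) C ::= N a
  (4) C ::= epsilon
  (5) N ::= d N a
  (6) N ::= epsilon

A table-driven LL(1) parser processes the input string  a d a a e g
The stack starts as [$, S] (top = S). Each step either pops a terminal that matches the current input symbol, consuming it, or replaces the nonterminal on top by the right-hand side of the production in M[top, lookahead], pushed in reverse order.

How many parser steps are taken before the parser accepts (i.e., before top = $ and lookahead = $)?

10

step 1: stack=$ S  input=a d a a e g $  — expand S ::= a C e g
step 2: stack=$ g e C a  input=a d a a e g $  — match a
step 3: stack=$ g e C  input=d a a e g $  — expand C ::= N a
step 4: stack=$ g e a N  input=d a a e g $  — expand N ::= d N a
step 5: stack=$ g e a a N d  input=d a a e g $  — match d
step 6: stack=$ g e a a N  input=a a e g $  — expand N ::= epsilon
step 7: stack=$ g e a a  input=a a e g $  — match a
step 8: stack=$ g e a  input=a e g $  — match a
step 9: stack=$ g e  input=e g $  — match e
step 10: stack=$ g  input=g $  — match g
Accept reached after 10 steps.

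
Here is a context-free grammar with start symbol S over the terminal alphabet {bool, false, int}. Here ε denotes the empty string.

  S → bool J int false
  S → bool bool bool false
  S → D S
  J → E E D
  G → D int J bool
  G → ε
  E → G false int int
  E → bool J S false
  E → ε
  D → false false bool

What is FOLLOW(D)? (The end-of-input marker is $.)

FIRST(D) = {false}
FIRST(S) = {bool, false}  (via D S)
FIRST(G) = {ε, false}  (via D int J bool)
FIRST(E) = {ε, bool, false}  (via G false int int)
FIRST(J) = {bool, false}  (via E E D)
FOLLOW(S) includes $ since S is the start symbol.
FOLLOW(S): in S→D S, the suffix after S is empty (adds nothing new); in E→bool J S false, S is followed by false with FIRST {false}. Thus FOLLOW(S) = {$, false}.
FOLLOW(J): in S→bool J int false, J is followed by int false with FIRST {int}; in G→D int J bool, J is followed by bool with FIRST {bool}; in E→bool J S false, J is followed by S false with FIRST {bool, false}. Thus FOLLOW(J) = {bool, false, int}.
FOLLOW(G): in E→G false int int, G is followed by false int int with FIRST {false}. Thus FOLLOW(G) = {false}.
FOLLOW(E): in J→E E D (occurrence 1), E is followed by E D with FIRST {bool, false}; in J→E E D (occurrence 2), E is followed by D with FIRST {false}. Thus FOLLOW(E) = {bool, false}.
FOLLOW(D): in S→D S, D is followed by S with FIRST {bool, false}; in J→E E D, the suffix after D is empty, so FOLLOW(D) ⊇ FOLLOW(J) = {bool, false, int}; in G→D int J bool, D is followed by int J bool with FIRST {int}. Thus FOLLOW(D) = {bool, false, int}.

{bool, false, int}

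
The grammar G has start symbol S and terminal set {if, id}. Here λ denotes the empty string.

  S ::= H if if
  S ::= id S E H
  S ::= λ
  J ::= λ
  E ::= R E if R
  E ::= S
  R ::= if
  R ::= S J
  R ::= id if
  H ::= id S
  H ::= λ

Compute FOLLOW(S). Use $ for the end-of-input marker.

FIRST(J): from J::=λ we get {λ}. So FIRST(J) = {λ}.
FIRST(H): from H::=id S we get {id}; from H::=λ we get {λ}. So FIRST(H) = {λ, id}.
FIRST(S): from S::=H if if we get {id, if}; from S::=id S E H we get {id}; from S::=λ we get {λ}. So FIRST(S) = {λ, id, if}.
FIRST(R): from R::=if we get {if}; from R::=S J we get {λ, id, if}; from R::=id if we get {id}. So FIRST(R) = {λ, id, if}.
FIRST(E): from E::=R E if R we get {id, if}; from E::=S we get {λ, id, if}. So FIRST(E) = {λ, id, if}.
FOLLOW(S) includes $ since S is the start symbol.
FOLLOW(S): in S::=id S E H, S is followed by E H with FIRST {λ, id, if}; in S::=id S E H, the suffix after S is nullable (adds nothing new); in E::=S, the suffix after S is empty, so FOLLOW(S) ⊇ FOLLOW(E) = {$, id, if}; in R::=S J, S is followed by J with FIRST {λ}; in R::=S J, the suffix after S is nullable, so FOLLOW(S) ⊇ FOLLOW(R) = {$, id, if}; in H::=id S, the suffix after S is empty, so FOLLOW(S) ⊇ FOLLOW(H) = {$, id, if}. Thus FOLLOW(S) = {$, id, if}.
FOLLOW(E): in S::=id S E H, E is followed by H with FIRST {λ, id}; in S::=id S E H, the suffix after E is nullable, so FOLLOW(E) ⊇ FOLLOW(S) = {$, id, if}; in E::=R E if R, E is followed by if R with FIRST {if}. Thus FOLLOW(E) = {$, id, if}.
FOLLOW(R): in E::=R E if R (occurrence 1), R is followed by E if R with FIRST {id, if}; in E::=R E if R (occurrence 2), the suffix after R is empty, so FOLLOW(R) ⊇ FOLLOW(E) = {$, id, if}. Thus FOLLOW(R) = {$, id, if}.
FOLLOW(J): in R::=S J, the suffix after J is empty, so FOLLOW(J) ⊇ FOLLOW(R) = {$, id, if}. Thus FOLLOW(J) = {$, id, if}.
FOLLOW(H): in S::=H if if, H is followed by if if with FIRST {if}; in S::=id S E H, the suffix after H is empty, so FOLLOW(H) ⊇ FOLLOW(S) = {$, id, if}. Thus FOLLOW(H) = {$, id, if}.

{$, id, if}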